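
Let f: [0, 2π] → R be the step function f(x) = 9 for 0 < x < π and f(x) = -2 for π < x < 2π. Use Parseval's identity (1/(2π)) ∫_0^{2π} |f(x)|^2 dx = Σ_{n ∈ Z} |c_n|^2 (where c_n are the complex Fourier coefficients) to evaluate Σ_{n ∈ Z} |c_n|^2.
Σ |c_n|^2 = 85/2

Parseval equates the L^2 energy of f (normalised by 1/(2π)) with the ℓ^2 sum of its Fourier coefficients: (1/(2π)) ∫_0^{2π} |f|^2 = Σ |c_n|^2.
Compute the left side: (1/(2π)) [∫_0^π 9^2 dx + ∫_π^{2π} (-2)^2 dx] = (1/(2π)) · (81π + 4π) = (81 + 4)/2 = 85/2.
So Σ_{n ∈ Z} |c_n|^2 = 85/2.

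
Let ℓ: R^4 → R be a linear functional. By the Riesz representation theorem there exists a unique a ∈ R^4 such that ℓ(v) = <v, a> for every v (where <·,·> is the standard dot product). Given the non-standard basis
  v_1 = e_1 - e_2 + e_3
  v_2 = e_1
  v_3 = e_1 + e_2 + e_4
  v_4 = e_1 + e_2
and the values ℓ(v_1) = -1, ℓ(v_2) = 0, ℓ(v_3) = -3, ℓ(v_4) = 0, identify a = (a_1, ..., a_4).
a = (0, 0, -1, -3)

Write a = (a_1, ..., a_4) in the standard basis. For each basis vector v_i, ℓ(v_i) = <v_i, a> is a linear equation in the a_j's. Collect the n equations into a matrix system V a = ℓ, where row i of V is v_i (expressed in the standard basis). Since V is invertible (lower-triangular with 1s on the diagonal, up to permutation), solve by back-substitution:
  V =
[[1, -1, 1, 0],
 [1, 0, 0, 0],
 [1, 1, 0, 1],
 [1, 1, 0, 0]]
  V a = (-1, 0, -3, 0)
Solving gives a = (0, 0, -1, -3).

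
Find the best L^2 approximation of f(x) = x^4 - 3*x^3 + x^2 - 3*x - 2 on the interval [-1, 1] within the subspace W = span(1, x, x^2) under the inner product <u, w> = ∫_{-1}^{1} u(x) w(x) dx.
g(x) = 13*x^2/7 - 24*x/5 - 73/35

The best approximation g ∈ W is the orthogonal projection of f onto W. Writing g = a_0 + a_1 x + a_2 x^2, the coefficients solve the normal equations G · a = b where
  G_{ij} = <φ_i, φ_j> and b_i = <f, φ_i>, with φ_0 = 1, φ_1 = x, φ_2 = x^2.
G =
  [2, 0, 2/3]
  [0, 2/3, 0]
  [2/3, 0, 2/5],
b = (-44/15, -16/5, -68/105).
Solving gives a_0 = -73/35, a_1 = -24/5, a_2 = 13/7, so
  g(x) = 13*x^2/7 - 24*x/5 - 73/35.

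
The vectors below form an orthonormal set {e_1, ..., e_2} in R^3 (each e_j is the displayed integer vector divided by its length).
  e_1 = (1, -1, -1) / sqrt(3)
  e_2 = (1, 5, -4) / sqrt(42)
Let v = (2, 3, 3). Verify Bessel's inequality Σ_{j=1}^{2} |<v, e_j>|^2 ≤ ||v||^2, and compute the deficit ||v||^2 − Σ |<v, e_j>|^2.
Σ |<v, e_j>|^2 = 83/14; ||v||^2 = 22; deficit = 225/14

Write each e_j = u_j / sqrt(<u_j, u_j>) where u_j is the displayed integer vector. Then <v, e_j> = <v, u_j> / sqrt(<u_j, u_j>), so |<v, e_j>|^2 = <v, u_j>^2 / <u_j, u_j>.
Coefficients: <v, e_1> = -4/sqrt(3), <v, e_2> = 5/sqrt(42).
Square and sum: Σ |<v, e_j>|^2 = 83/14.
Compute ||v||^2 = v·v = 22.
Deficit = 22 − 83/14 = 225/14 ≥ 0, confirming Bessel's inequality. (The deficit equals ||v − Σ <v,e_j> e_j||^2, the squared distance from v to span{e_j}.)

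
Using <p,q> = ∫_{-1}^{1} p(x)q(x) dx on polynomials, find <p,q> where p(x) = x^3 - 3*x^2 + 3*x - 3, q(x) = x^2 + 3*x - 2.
<p,q> = 20

Expand the product: p(x)·q(x) = x^5 - 8*x^3 + 12*x^2 - 15*x + 6.
∫_{-1}^{1} of each monomial x^k gives [2/(k+1) if k even, 0 if k odd]. Integrating term-by-term (or equivalently evaluating the antiderivative F(x) = x^6/6 - 2*x^4 + 4*x^3 - 15*x^2/2 + 6*x at the endpoints):
  F(1) − F(−1) = 2/3 − (-58/3) = 20.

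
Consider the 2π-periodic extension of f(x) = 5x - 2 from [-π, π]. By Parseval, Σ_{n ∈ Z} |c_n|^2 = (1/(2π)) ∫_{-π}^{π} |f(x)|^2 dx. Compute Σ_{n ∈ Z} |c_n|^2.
Σ |c_n|^2 = 25π^2/3 + 4

Expand and integrate term by term over [-π, π]:
  ∫ (5x)^2 dx = 25·(2π^3/3); ∫ 2·5·(-2)·x dx = 0 (odd integrand); ∫ (-2)^2 dx = 4·2π.
So (1/(2π)) ∫_{-π}^{π} (5x - 2)^2 dx = 25π^2/3 + 4 = 25π^2/3 + 4.
Parseval ⇒ Σ |c_n|^2 = 25π^2/3 + 4.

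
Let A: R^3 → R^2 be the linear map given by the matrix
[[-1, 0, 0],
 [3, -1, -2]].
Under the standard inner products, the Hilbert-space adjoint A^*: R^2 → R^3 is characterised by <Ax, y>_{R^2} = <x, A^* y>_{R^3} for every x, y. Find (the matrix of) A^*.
A^* = A^T =
[[-1, 3],
 [0, -1],
 [0, -2]]

For real matrices with standard dot products, the defining identity <Ax, y> = <x, A^* y> gives (Ax)^T y = x^T (A^*) y, i.e. x^T A^T y = x^T (A^*) y. Since this holds for all x, y, we must have A^* = A^T. Therefore
A^* =
[[-1, 3],
 [0, -1],
 [0, -2]].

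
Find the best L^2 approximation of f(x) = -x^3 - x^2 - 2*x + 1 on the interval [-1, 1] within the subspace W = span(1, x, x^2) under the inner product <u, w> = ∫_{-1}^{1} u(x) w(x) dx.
g(x) = -x^2 - 13*x/5 + 1

The best approximation g ∈ W is the orthogonal projection of f onto W. Writing g = a_0 + a_1 x + a_2 x^2, the coefficients solve the normal equations G · a = b where
  G_{ij} = <φ_i, φ_j> and b_i = <f, φ_i>, with φ_0 = 1, φ_1 = x, φ_2 = x^2.
G =
  [2, 0, 2/3]
  [0, 2/3, 0]
  [2/3, 0, 2/5],
b = (4/3, -26/15, 4/15).
Solving gives a_0 = 1, a_1 = -13/5, a_2 = -1, so
  g(x) = -x^2 - 13*x/5 + 1.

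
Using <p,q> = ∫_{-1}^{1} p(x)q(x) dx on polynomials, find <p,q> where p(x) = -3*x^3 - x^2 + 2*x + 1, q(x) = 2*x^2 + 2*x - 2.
<p,q> = -28/15

Expand the product: p(x)·q(x) = -6*x^5 - 8*x^4 + 8*x^3 + 8*x^2 - 2*x - 2.
∫_{-1}^{1} of each monomial x^k gives [2/(k+1) if k even, 0 if k odd]. Integrating term-by-term (or equivalently evaluating the antiderivative F(x) = -x^6 - 8*x^5/5 + 2*x^4 + 8*x^3/3 - x^2 - 2*x at the endpoints):
  F(1) − F(−1) = -14/15 − (14/15) = -28/15.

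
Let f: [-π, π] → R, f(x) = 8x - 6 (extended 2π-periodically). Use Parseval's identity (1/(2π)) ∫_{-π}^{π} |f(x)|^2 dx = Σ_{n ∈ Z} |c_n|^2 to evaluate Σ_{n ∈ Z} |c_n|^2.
Σ |c_n|^2 = 64π^2/3 + 36

Expand and integrate term by term over [-π, π]:
  ∫ (8x)^2 dx = 64·(2π^3/3); ∫ 2·8·(-6)·x dx = 0 (odd integrand); ∫ (-6)^2 dx = 36·2π.
So (1/(2π)) ∫_{-π}^{π} (8x - 6)^2 dx = 64π^2/3 + 36 = 64π^2/3 + 36.
Parseval ⇒ Σ |c_n|^2 = 64π^2/3 + 36.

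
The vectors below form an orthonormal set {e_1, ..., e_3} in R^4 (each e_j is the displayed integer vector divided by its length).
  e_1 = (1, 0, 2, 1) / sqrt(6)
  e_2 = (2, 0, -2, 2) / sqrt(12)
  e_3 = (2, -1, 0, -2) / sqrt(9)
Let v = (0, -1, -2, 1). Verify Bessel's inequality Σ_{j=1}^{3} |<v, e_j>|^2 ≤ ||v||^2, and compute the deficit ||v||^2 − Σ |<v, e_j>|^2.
Σ |<v, e_j>|^2 = 83/18; ||v||^2 = 6; deficit = 25/18

Write each e_j = u_j / sqrt(<u_j, u_j>) where u_j is the displayed integer vector. Then <v, e_j> = <v, u_j> / sqrt(<u_j, u_j>), so |<v, e_j>|^2 = <v, u_j>^2 / <u_j, u_j>.
Coefficients: <v, e_1> = -3/sqrt(6), <v, e_2> = 6/sqrt(12), <v, e_3> = -1/sqrt(9).
Square and sum: Σ |<v, e_j>|^2 = 83/18.
Compute ||v||^2 = v·v = 6.
Deficit = 6 − 83/18 = 25/18 ≥ 0, confirming Bessel's inequality. (The deficit equals ||v − Σ <v,e_j> e_j||^2, the squared distance from v to span{e_j}.)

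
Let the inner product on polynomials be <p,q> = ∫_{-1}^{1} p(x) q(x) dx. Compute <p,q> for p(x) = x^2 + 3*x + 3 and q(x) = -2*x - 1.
<p,q> = -32/3

Expand the product: p(x)·q(x) = -2*x^3 - 7*x^2 - 9*x - 3.
∫_{-1}^{1} of each monomial x^k gives [2/(k+1) if k even, 0 if k odd]. Integrating term-by-term (or equivalently evaluating the antiderivative F(x) = -x^4/2 - 7*x^3/3 - 9*x^2/2 - 3*x at the endpoints):
  F(1) − F(−1) = -31/3 − (1/3) = -32/3.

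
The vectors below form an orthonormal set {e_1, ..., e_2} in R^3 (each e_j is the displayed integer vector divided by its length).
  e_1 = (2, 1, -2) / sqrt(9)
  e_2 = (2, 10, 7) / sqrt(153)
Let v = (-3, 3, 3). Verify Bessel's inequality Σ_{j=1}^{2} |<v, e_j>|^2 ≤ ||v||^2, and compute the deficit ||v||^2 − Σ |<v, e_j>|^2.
Σ |<v, e_j>|^2 = 378/17; ||v||^2 = 27; deficit = 81/17

Write each e_j = u_j / sqrt(<u_j, u_j>) where u_j is the displayed integer vector. Then <v, e_j> = <v, u_j> / sqrt(<u_j, u_j>), so |<v, e_j>|^2 = <v, u_j>^2 / <u_j, u_j>.
Coefficients: <v, e_1> = -9/sqrt(9), <v, e_2> = 45/sqrt(153).
Square and sum: Σ |<v, e_j>|^2 = 378/17.
Compute ||v||^2 = v·v = 27.
Deficit = 27 − 378/17 = 81/17 ≥ 0, confirming Bessel's inequality. (The deficit equals ||v − Σ <v,e_j> e_j||^2, the squared distance from v to span{e_j}.)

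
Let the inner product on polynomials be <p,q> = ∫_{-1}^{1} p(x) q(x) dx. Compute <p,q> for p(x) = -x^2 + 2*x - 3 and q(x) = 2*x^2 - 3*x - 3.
<p,q> = 56/5

Expand the product: p(x)·q(x) = -2*x^4 + 7*x^3 - 9*x^2 + 3*x + 9.
∫_{-1}^{1} of each monomial x^k gives [2/(k+1) if k even, 0 if k odd]. Integrating term-by-term (or equivalently evaluating the antiderivative F(x) = -2*x^5/5 + 7*x^4/4 - 3*x^3 + 3*x^2/2 + 9*x at the endpoints):
  F(1) − F(−1) = 177/20 − (-47/20) = 56/5.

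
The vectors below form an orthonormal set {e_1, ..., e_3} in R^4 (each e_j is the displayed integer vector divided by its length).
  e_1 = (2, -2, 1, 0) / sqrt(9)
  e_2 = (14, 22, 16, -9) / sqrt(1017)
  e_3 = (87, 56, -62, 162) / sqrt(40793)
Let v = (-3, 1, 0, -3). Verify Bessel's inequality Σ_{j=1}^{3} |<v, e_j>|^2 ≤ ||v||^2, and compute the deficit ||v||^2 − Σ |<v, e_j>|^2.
Σ |<v, e_j>|^2 = 6810/361; ||v||^2 = 19; deficit = 49/361

Write each e_j = u_j / sqrt(<u_j, u_j>) where u_j is the displayed integer vector. Then <v, e_j> = <v, u_j> / sqrt(<u_j, u_j>), so |<v, e_j>|^2 = <v, u_j>^2 / <u_j, u_j>.
Coefficients: <v, e_1> = -8/sqrt(9), <v, e_2> = 7/sqrt(1017), <v, e_3> = -691/sqrt(40793).
Square and sum: Σ |<v, e_j>|^2 = 6810/361.
Compute ||v||^2 = v·v = 19.
Deficit = 19 − 6810/361 = 49/361 ≥ 0, confirming Bessel's inequality. (The deficit equals ||v − Σ <v,e_j> e_j||^2, the squared distance from v to span{e_j}.)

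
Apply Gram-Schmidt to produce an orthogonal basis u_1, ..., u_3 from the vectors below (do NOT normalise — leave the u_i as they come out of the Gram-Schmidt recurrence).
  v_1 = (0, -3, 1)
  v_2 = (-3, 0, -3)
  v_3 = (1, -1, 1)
Orthogonal basis:
  u_1 = (0, -3, 1)
  u_2 = (-3, -9/10, -27/10)
  u_3 = (3/19, -1/19, -3/19)

Apply the Gram-Schmidt recurrence
  u_1 = v_1
  u_i = v_i − Σ_{j<i} ((v_i · u_j) / (u_j · u_j)) · u_j.

Step by step this gives:
  u_1 = (0, -3, 1)
  u_2 = (-3, -9/10, -27/10)
  u_3 = (3/19, -1/19, -3/19)

Orthogonality check:
  u_2 · u_1 = 0 (should be 0)
  u_3 · u_1 = 0 (should be 0)
  u_3 · u_2 = 0 (should be 0)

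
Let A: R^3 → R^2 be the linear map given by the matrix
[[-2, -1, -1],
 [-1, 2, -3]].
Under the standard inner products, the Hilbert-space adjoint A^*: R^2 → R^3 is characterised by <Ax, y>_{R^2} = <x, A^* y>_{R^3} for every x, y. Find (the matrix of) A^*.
A^* = A^T =
[[-2, -1],
 [-1, 2],
 [-1, -3]]

For real matrices with standard dot products, the defining identity <Ax, y> = <x, A^* y> gives (Ax)^T y = x^T (A^*) y, i.e. x^T A^T y = x^T (A^*) y. Since this holds for all x, y, we must have A^* = A^T. Therefore
A^* =
[[-2, -1],
 [-1, 2],
 [-1, -3]].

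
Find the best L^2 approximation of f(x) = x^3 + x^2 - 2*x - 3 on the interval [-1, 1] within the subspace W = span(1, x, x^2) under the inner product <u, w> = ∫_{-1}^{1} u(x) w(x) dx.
g(x) = x^2 - 7*x/5 - 3

The best approximation g ∈ W is the orthogonal projection of f onto W. Writing g = a_0 + a_1 x + a_2 x^2, the coefficients solve the normal equations G · a = b where
  G_{ij} = <φ_i, φ_j> and b_i = <f, φ_i>, with φ_0 = 1, φ_1 = x, φ_2 = x^2.
G =
  [2, 0, 2/3]
  [0, 2/3, 0]
  [2/3, 0, 2/5],
b = (-16/3, -14/15, -8/5).
Solving gives a_0 = -3, a_1 = -7/5, a_2 = 1, so
  g(x) = x^2 - 7*x/5 - 3.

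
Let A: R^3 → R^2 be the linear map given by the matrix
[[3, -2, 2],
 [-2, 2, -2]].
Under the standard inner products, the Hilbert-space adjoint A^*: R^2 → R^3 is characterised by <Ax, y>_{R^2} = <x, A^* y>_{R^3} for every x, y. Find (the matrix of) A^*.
A^* = A^T =
[[3, -2],
 [-2, 2],
 [2, -2]]

For real matrices with standard dot products, the defining identity <Ax, y> = <x, A^* y> gives (Ax)^T y = x^T (A^*) y, i.e. x^T A^T y = x^T (A^*) y. Since this holds for all x, y, we must have A^* = A^T. Therefore
A^* =
[[3, -2],
 [-2, 2],
 [2, -2]].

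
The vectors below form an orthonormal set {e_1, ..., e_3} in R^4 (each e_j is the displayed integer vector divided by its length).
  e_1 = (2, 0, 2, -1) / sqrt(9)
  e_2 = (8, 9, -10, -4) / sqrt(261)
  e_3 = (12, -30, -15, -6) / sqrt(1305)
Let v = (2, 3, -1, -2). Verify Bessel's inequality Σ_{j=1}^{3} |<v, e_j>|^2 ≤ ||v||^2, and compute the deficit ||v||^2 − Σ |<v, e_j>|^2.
Σ |<v, e_j>|^2 = 86/5; ||v||^2 = 18; deficit = 4/5

Write each e_j = u_j / sqrt(<u_j, u_j>) where u_j is the displayed integer vector. Then <v, e_j> = <v, u_j> / sqrt(<u_j, u_j>), so |<v, e_j>|^2 = <v, u_j>^2 / <u_j, u_j>.
Coefficients: <v, e_1> = 4/sqrt(9), <v, e_2> = 61/sqrt(261), <v, e_3> = -39/sqrt(1305).
Square and sum: Σ |<v, e_j>|^2 = 86/5.
Compute ||v||^2 = v·v = 18.
Deficit = 18 − 86/5 = 4/5 ≥ 0, confirming Bessel's inequality. (The deficit equals ||v − Σ <v,e_j> e_j||^2, the squared distance from v to span{e_j}.)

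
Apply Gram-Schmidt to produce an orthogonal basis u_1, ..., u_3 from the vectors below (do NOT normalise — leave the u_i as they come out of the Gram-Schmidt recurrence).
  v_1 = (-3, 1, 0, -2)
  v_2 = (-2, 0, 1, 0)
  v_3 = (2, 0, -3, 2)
Orthogonal basis:
  u_1 = (-3, 1, 0, -2)
  u_2 = (-5/7, -3/7, 1, 6/7)
  u_3 = (-16/17, 4/17, -32/17, 26/17)

Apply the Gram-Schmidt recurrence
  u_1 = v_1
  u_i = v_i − Σ_{j<i} ((v_i · u_j) / (u_j · u_j)) · u_j.

Step by step this gives:
  u_1 = (-3, 1, 0, -2)
  u_2 = (-5/7, -3/7, 1, 6/7)
  u_3 = (-16/17, 4/17, -32/17, 26/17)

Orthogonality check:
  u_2 · u_1 = 0 (should be 0)
  u_3 · u_1 = 0 (should be 0)
  u_3 · u_2 = 0 (should be 0)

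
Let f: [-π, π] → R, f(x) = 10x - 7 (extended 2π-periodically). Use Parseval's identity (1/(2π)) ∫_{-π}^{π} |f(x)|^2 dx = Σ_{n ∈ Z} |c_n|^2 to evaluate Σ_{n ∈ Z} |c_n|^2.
Σ |c_n|^2 = 100π^2/3 + 49

Expand and integrate term by term over [-π, π]:
  ∫ (10x)^2 dx = 100·(2π^3/3); ∫ 2·10·(-7)·x dx = 0 (odd integrand); ∫ (-7)^2 dx = 49·2π.
So (1/(2π)) ∫_{-π}^{π} (10x - 7)^2 dx = 100π^2/3 + 49 = 100π^2/3 + 49.
Parseval ⇒ Σ |c_n|^2 = 100π^2/3 + 49.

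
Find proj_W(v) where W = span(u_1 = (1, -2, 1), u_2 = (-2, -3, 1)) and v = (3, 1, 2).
proj_W(v) = (191/59, 17/59, 20/59)

Set up U = [u_1 | ... | u_2] ∈ R^(3×2). The projector onto W = col(U) is P = U (U^T U)^(-1) U^T.
Compute U^T U =
  [6, 5]
  [5, 14],
and U^T v = (3, -7).
Solve U^T U · c = U^T v for the coefficients: c = (77/59, -57/59). The projection is proj_W(v) = U c.
Check: (v - proj_W(v)) · u_1 = 0  (should be 0).
Check: (v - proj_W(v)) · u_2 = 0  (should be 0).
Result: proj_W(v) = (191/59, 17/59, 20/59).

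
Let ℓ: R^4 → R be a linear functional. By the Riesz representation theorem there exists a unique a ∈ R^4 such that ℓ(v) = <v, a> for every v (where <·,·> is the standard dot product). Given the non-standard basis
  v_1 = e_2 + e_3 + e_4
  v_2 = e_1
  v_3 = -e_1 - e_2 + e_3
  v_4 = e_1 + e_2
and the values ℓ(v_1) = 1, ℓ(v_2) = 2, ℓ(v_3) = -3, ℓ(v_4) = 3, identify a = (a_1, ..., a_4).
a = (2, 1, 0, 0)

Write a = (a_1, ..., a_4) in the standard basis. For each basis vector v_i, ℓ(v_i) = <v_i, a> is a linear equation in the a_j's. Collect the n equations into a matrix system V a = ℓ, where row i of V is v_i (expressed in the standard basis). Since V is invertible (lower-triangular with 1s on the diagonal, up to permutation), solve by back-substitution:
  V =
[[0, 1, 1, 1],
 [1, 0, 0, 0],
 [-1, -1, 1, 0],
 [1, 1, 0, 0]]
  V a = (1, 2, -3, 3)
Solving gives a = (2, 1, 0, 0).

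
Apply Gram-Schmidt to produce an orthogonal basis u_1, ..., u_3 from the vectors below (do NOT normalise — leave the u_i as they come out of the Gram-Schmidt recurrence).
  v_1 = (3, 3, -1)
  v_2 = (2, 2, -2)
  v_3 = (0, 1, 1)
Orthogonal basis:
  u_1 = (3, 3, -1)
  u_2 = (-4/19, -4/19, -24/19)
  u_3 = (-1/2, 1/2, 0)

Apply the Gram-Schmidt recurrence
  u_1 = v_1
  u_i = v_i − Σ_{j<i} ((v_i · u_j) / (u_j · u_j)) · u_j.

Step by step this gives:
  u_1 = (3, 3, -1)
  u_2 = (-4/19, -4/19, -24/19)
  u_3 = (-1/2, 1/2, 0)

Orthogonality check:
  u_2 · u_1 = 0 (should be 0)
  u_3 · u_1 = 0 (should be 0)
  u_3 · u_2 = 0 (should be 0)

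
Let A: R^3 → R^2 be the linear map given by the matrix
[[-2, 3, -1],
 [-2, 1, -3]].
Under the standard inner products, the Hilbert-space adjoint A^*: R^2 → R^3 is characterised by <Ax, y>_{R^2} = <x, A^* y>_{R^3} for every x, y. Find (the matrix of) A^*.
A^* = A^T =
[[-2, -2],
 [3, 1],
 [-1, -3]]

For real matrices with standard dot products, the defining identity <Ax, y> = <x, A^* y> gives (Ax)^T y = x^T (A^*) y, i.e. x^T A^T y = x^T (A^*) y. Since this holds for all x, y, we must have A^* = A^T. Therefore
A^* =
[[-2, -2],
 [3, 1],
 [-1, -3]].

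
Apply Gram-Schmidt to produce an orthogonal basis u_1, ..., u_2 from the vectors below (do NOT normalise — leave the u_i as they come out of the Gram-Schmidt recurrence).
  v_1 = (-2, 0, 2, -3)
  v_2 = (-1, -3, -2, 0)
Orthogonal basis:
  u_1 = (-2, 0, 2, -3)
  u_2 = (-21/17, -3, -30/17, -6/17)

Apply the Gram-Schmidt recurrence
  u_1 = v_1
  u_i = v_i − Σ_{j<i} ((v_i · u_j) / (u_j · u_j)) · u_j.

Step by step this gives:
  u_1 = (-2, 0, 2, -3)
  u_2 = (-21/17, -3, -30/17, -6/17)

Orthogonality check:
  u_2 · u_1 = 0 (should be 0)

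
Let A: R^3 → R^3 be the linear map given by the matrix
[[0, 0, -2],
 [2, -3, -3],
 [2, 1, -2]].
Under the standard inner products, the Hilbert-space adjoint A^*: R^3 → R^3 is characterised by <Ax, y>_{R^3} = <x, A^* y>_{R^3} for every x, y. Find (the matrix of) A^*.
A^* = A^T =
[[0, 2, 2],
 [0, -3, 1],
 [-2, -3, -2]]

For real matrices with standard dot products, the defining identity <Ax, y> = <x, A^* y> gives (Ax)^T y = x^T (A^*) y, i.e. x^T A^T y = x^T (A^*) y. Since this holds for all x, y, we must have A^* = A^T. Therefore
A^* =
[[0, 2, 2],
 [0, -3, 1],
 [-2, -3, -2]].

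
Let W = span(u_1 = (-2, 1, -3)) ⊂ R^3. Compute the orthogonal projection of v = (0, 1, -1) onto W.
proj_W(v) = (-4/7, 2/7, -6/7)

Set up U = [u_1 | ... | u_1] ∈ R^(3×1). The projector onto W = col(U) is P = U (U^T U)^(-1) U^T.
Compute U^T U =
  [14],
and U^T v = (4).
Solve U^T U · c = U^T v for the coefficients: c = (2/7). The projection is proj_W(v) = U c.
Check: (v - proj_W(v)) · u_1 = 0  (should be 0).
Result: proj_W(v) = (-4/7, 2/7, -6/7).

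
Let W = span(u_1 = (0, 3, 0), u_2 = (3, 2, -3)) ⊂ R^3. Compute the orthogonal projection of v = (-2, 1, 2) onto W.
proj_W(v) = (-2, 1, 2)

Set up U = [u_1 | ... | u_2] ∈ R^(3×2). The projector onto W = col(U) is P = U (U^T U)^(-1) U^T.
Compute U^T U =
  [9, 6]
  [6, 22],
and U^T v = (3, -10).
Solve U^T U · c = U^T v for the coefficients: c = (7/9, -2/3). The projection is proj_W(v) = U c.
Check: (v - proj_W(v)) · u_1 = 0  (should be 0).
Check: (v - proj_W(v)) · u_2 = 0  (should be 0).
Result: proj_W(v) = (-2, 1, 2).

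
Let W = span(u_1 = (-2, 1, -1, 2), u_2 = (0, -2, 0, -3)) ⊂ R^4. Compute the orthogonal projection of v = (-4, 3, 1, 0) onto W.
proj_W(v) = (-82/33, 7/11, -41/33, 52/33)

Set up U = [u_1 | ... | u_2] ∈ R^(4×2). The projector onto W = col(U) is P = U (U^T U)^(-1) U^T.
Compute U^T U =
  [10, -8]
  [-8, 13],
and U^T v = (10, -6).
Solve U^T U · c = U^T v for the coefficients: c = (41/33, 10/33). The projection is proj_W(v) = U c.
Check: (v - proj_W(v)) · u_1 = 0  (should be 0).
Check: (v - proj_W(v)) · u_2 = 0  (should be 0).
Result: proj_W(v) = (-82/33, 7/11, -41/33, 52/33).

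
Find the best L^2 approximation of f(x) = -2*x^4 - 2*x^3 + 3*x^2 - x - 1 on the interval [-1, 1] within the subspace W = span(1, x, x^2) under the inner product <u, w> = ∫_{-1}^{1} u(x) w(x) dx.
g(x) = 9*x^2/7 - 11*x/5 - 29/35

The best approximation g ∈ W is the orthogonal projection of f onto W. Writing g = a_0 + a_1 x + a_2 x^2, the coefficients solve the normal equations G · a = b where
  G_{ij} = <φ_i, φ_j> and b_i = <f, φ_i>, with φ_0 = 1, φ_1 = x, φ_2 = x^2.
G =
  [2, 0, 2/3]
  [0, 2/3, 0]
  [2/3, 0, 2/5],
b = (-4/5, -22/15, -4/105).
Solving gives a_0 = -29/35, a_1 = -11/5, a_2 = 9/7, so
  g(x) = 9*x^2/7 - 11*x/5 - 29/35.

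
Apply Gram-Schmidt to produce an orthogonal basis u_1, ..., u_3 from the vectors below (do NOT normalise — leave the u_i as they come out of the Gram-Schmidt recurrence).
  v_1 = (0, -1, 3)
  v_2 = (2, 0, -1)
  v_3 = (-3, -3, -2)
Orthogonal basis:
  u_1 = (0, -1, 3)
  u_2 = (2, -3/10, -1/10)
  u_3 = (-25/41, -150/41, -50/41)

Apply the Gram-Schmidt recurrence
  u_1 = v_1
  u_i = v_i − Σ_{j<i} ((v_i · u_j) / (u_j · u_j)) · u_j.

Step by step this gives:
  u_1 = (0, -1, 3)
  u_2 = (2, -3/10, -1/10)
  u_3 = (-25/41, -150/41, -50/41)

Orthogonality check:
  u_2 · u_1 = 0 (should be 0)
  u_3 · u_1 = 0 (should be 0)
  u_3 · u_2 = 0 (should be 0)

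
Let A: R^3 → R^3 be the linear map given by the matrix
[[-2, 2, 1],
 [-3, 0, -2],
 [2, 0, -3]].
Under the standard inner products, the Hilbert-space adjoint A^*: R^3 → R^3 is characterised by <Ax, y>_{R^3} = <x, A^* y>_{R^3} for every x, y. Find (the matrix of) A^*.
A^* = A^T =
[[-2, -3, 2],
 [2, 0, 0],
 [1, -2, -3]]

For real matrices with standard dot products, the defining identity <Ax, y> = <x, A^* y> gives (Ax)^T y = x^T (A^*) y, i.e. x^T A^T y = x^T (A^*) y. Since this holds for all x, y, we must have A^* = A^T. Therefore
A^* =
[[-2, -3, 2],
 [2, 0, 0],
 [1, -2, -3]].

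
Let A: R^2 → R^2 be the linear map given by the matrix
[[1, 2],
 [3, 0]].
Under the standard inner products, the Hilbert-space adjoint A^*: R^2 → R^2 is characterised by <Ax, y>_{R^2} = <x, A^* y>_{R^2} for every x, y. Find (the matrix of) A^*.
A^* = A^T =
[[1, 3],
 [2, 0]]

For real matrices with standard dot products, the defining identity <Ax, y> = <x, A^* y> gives (Ax)^T y = x^T (A^*) y, i.e. x^T A^T y = x^T (A^*) y. Since this holds for all x, y, we must have A^* = A^T. Therefore
A^* =
[[1, 3],
 [2, 0]].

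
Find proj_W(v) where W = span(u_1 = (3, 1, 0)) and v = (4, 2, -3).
proj_W(v) = (21/5, 7/5, 0)

Set up U = [u_1 | ... | u_1] ∈ R^(3×1). The projector onto W = col(U) is P = U (U^T U)^(-1) U^T.
Compute U^T U =
  [10],
and U^T v = (14).
Solve U^T U · c = U^T v for the coefficients: c = (7/5). The projection is proj_W(v) = U c.
Check: (v - proj_W(v)) · u_1 = 0  (should be 0).
Result: proj_W(v) = (21/5, 7/5, 0).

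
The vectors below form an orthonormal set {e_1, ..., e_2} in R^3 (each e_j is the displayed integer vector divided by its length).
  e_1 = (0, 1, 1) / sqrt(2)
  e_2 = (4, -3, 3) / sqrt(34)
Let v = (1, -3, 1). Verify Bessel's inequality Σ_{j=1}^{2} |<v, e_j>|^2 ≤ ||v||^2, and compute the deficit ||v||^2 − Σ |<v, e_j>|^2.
Σ |<v, e_j>|^2 = 162/17; ||v||^2 = 11; deficit = 25/17

Write each e_j = u_j / sqrt(<u_j, u_j>) where u_j is the displayed integer vector. Then <v, e_j> = <v, u_j> / sqrt(<u_j, u_j>), so |<v, e_j>|^2 = <v, u_j>^2 / <u_j, u_j>.
Coefficients: <v, e_1> = -2/sqrt(2), <v, e_2> = 16/sqrt(34).
Square and sum: Σ |<v, e_j>|^2 = 162/17.
Compute ||v||^2 = v·v = 11.
Deficit = 11 − 162/17 = 25/17 ≥ 0, confirming Bessel's inequality. (The deficit equals ||v − Σ <v,e_j> e_j||^2, the squared distance from v to span{e_j}.)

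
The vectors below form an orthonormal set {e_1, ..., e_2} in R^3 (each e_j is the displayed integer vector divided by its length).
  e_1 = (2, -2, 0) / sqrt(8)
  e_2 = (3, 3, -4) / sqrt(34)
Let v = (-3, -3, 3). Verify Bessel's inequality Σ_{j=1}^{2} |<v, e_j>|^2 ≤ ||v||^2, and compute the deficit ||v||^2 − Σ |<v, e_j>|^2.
Σ |<v, e_j>|^2 = 450/17; ||v||^2 = 27; deficit = 9/17

Write each e_j = u_j / sqrt(<u_j, u_j>) where u_j is the displayed integer vector. Then <v, e_j> = <v, u_j> / sqrt(<u_j, u_j>), so |<v, e_j>|^2 = <v, u_j>^2 / <u_j, u_j>.
Coefficients: <v, e_1> = 0/sqrt(8), <v, e_2> = -30/sqrt(34).
Square and sum: Σ |<v, e_j>|^2 = 450/17.
Compute ||v||^2 = v·v = 27.
Deficit = 27 − 450/17 = 9/17 ≥ 0, confirming Bessel's inequality. (The deficit equals ||v − Σ <v,e_j> e_j||^2, the squared distance from v to span{e_j}.)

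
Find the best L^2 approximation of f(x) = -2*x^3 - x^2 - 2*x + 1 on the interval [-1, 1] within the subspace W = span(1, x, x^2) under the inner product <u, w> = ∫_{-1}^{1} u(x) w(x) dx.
g(x) = -x^2 - 16*x/5 + 1

The best approximation g ∈ W is the orthogonal projection of f onto W. Writing g = a_0 + a_1 x + a_2 x^2, the coefficients solve the normal equations G · a = b where
  G_{ij} = <φ_i, φ_j> and b_i = <f, φ_i>, with φ_0 = 1, φ_1 = x, φ_2 = x^2.
G =
  [2, 0, 2/3]
  [0, 2/3, 0]
  [2/3, 0, 2/5],
b = (4/3, -32/15, 4/15).
Solving gives a_0 = 1, a_1 = -16/5, a_2 = -1, so
  g(x) = -x^2 - 16*x/5 + 1.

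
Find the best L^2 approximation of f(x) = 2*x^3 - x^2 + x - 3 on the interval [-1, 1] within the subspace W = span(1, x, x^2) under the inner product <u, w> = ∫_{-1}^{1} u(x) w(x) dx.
g(x) = -x^2 + 11*x/5 - 3

The best approximation g ∈ W is the orthogonal projection of f onto W. Writing g = a_0 + a_1 x + a_2 x^2, the coefficients solve the normal equations G · a = b where
  G_{ij} = <φ_i, φ_j> and b_i = <f, φ_i>, with φ_0 = 1, φ_1 = x, φ_2 = x^2.
G =
  [2, 0, 2/3]
  [0, 2/3, 0]
  [2/3, 0, 2/5],
b = (-20/3, 22/15, -12/5).
Solving gives a_0 = -3, a_1 = 11/5, a_2 = -1, so
  g(x) = -x^2 + 11*x/5 - 3.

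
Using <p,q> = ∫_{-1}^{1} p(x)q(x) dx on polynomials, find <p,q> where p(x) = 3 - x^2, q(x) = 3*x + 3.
<p,q> = 16

Expand the product: p(x)·q(x) = -3*x^3 - 3*x^2 + 9*x + 9.
∫_{-1}^{1} of each monomial x^k gives [2/(k+1) if k even, 0 if k odd]. Integrating term-by-term (or equivalently evaluating the antiderivative F(x) = -3*x^4/4 - x^3 + 9*x^2/2 + 9*x at the endpoints):
  F(1) − F(−1) = 47/4 − (-17/4) = 16.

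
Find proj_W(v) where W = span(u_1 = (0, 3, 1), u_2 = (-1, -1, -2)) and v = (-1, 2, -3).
proj_W(v) = (-13/7, 64/35, -87/35)

Set up U = [u_1 | ... | u_2] ∈ R^(3×2). The projector onto W = col(U) is P = U (U^T U)^(-1) U^T.
Compute U^T U =
  [10, -5]
  [-5, 6],
and U^T v = (3, 5).
Solve U^T U · c = U^T v for the coefficients: c = (43/35, 13/7). The projection is proj_W(v) = U c.
Check: (v - proj_W(v)) · u_1 = 0  (should be 0).
Check: (v - proj_W(v)) · u_2 = 0  (should be 0).
Result: proj_W(v) = (-13/7, 64/35, -87/35).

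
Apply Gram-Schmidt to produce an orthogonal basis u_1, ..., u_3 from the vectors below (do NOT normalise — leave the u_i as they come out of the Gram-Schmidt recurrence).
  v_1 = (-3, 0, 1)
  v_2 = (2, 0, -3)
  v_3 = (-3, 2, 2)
Orthogonal basis:
  u_1 = (-3, 0, 1)
  u_2 = (-7/10, 0, -21/10)
  u_3 = (0, 2, 0)

Apply the Gram-Schmidt recurrence
  u_1 = v_1
  u_i = v_i − Σ_{j<i} ((v_i · u_j) / (u_j · u_j)) · u_j.

Step by step this gives:
  u_1 = (-3, 0, 1)
  u_2 = (-7/10, 0, -21/10)
  u_3 = (0, 2, 0)

Orthogonality check:
  u_2 · u_1 = 0 (should be 0)
  u_3 · u_1 = 0 (should be 0)
  u_3 · u_2 = 0 (should be 0)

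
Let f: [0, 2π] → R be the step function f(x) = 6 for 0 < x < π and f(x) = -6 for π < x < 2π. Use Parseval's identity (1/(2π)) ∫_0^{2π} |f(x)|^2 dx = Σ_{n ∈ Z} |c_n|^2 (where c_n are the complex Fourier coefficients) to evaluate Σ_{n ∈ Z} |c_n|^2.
Σ |c_n|^2 = 36

Parseval equates the L^2 energy of f (normalised by 1/(2π)) with the ℓ^2 sum of its Fourier coefficients: (1/(2π)) ∫_0^{2π} |f|^2 = Σ |c_n|^2.
Compute the left side: (1/(2π)) [∫_0^π 6^2 dx + ∫_π^{2π} (-6)^2 dx] = (1/(2π)) · (36π + 36π) = (36 + 36)/2 = 36.
So Σ_{n ∈ Z} |c_n|^2 = 36.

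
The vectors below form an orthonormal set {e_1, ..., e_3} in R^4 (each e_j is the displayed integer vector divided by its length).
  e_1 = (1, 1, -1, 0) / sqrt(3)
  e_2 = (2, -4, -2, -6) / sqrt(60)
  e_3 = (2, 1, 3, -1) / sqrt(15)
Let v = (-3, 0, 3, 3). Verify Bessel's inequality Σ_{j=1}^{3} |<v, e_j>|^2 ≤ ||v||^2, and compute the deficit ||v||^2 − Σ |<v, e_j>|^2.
Σ |<v, e_j>|^2 = 27; ||v||^2 = 27; deficit = 0

Write each e_j = u_j / sqrt(<u_j, u_j>) where u_j is the displayed integer vector. Then <v, e_j> = <v, u_j> / sqrt(<u_j, u_j>), so |<v, e_j>|^2 = <v, u_j>^2 / <u_j, u_j>.
Coefficients: <v, e_1> = -6/sqrt(3), <v, e_2> = -30/sqrt(60), <v, e_3> = 0/sqrt(15).
Square and sum: Σ |<v, e_j>|^2 = 27.
Compute ||v||^2 = v·v = 27.
Deficit = 27 − 27 = 0 ≥ 0, confirming Bessel's inequality. (The deficit equals ||v − Σ <v,e_j> e_j||^2, the squared distance from v to span{e_j}.)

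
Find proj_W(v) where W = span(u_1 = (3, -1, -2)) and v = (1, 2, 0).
proj_W(v) = (3/14, -1/14, -1/7)

Set up U = [u_1 | ... | u_1] ∈ R^(3×1). The projector onto W = col(U) is P = U (U^T U)^(-1) U^T.
Compute U^T U =
  [14],
and U^T v = (1).
Solve U^T U · c = U^T v for the coefficients: c = (1/14). The projection is proj_W(v) = U c.
Check: (v - proj_W(v)) · u_1 = 0  (should be 0).
Result: proj_W(v) = (3/14, -1/14, -1/7).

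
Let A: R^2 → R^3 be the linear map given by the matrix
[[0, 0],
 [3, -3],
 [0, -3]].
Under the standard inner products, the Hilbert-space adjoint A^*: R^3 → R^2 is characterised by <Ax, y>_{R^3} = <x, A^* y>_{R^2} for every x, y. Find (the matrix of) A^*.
A^* = A^T =
[[0, 3, 0],
 [0, -3, -3]]

For real matrices with standard dot products, the defining identity <Ax, y> = <x, A^* y> gives (Ax)^T y = x^T (A^*) y, i.e. x^T A^T y = x^T (A^*) y. Since this holds for all x, y, we must have A^* = A^T. Therefore
A^* =
[[0, 3, 0],
 [0, -3, -3]].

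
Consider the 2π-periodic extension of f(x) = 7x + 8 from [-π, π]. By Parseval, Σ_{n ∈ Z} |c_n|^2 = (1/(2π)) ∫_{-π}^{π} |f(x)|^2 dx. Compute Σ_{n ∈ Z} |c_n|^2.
Σ |c_n|^2 = 49π^2/3 + 64

Expand and integrate term by term over [-π, π]:
  ∫ (7x)^2 dx = 49·(2π^3/3); ∫ 2·7·(8)·x dx = 0 (odd integrand); ∫ 8^2 dx = 64·2π.
So (1/(2π)) ∫_{-π}^{π} (7x + 8)^2 dx = 49π^2/3 + 64 = 49π^2/3 + 64.
Parseval ⇒ Σ |c_n|^2 = 49π^2/3 + 64.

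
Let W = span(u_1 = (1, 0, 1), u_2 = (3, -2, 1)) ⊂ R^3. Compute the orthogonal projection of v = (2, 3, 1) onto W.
proj_W(v) = (2/3, 5/3, 7/3)

Set up U = [u_1 | ... | u_2] ∈ R^(3×2). The projector onto W = col(U) is P = U (U^T U)^(-1) U^T.
Compute U^T U =
  [2, 4]
  [4, 14],
and U^T v = (3, 1).
Solve U^T U · c = U^T v for the coefficients: c = (19/6, -5/6). The projection is proj_W(v) = U c.
Check: (v - proj_W(v)) · u_1 = 0  (should be 0).
Check: (v - proj_W(v)) · u_2 = 0  (should be 0).
Result: proj_W(v) = (2/3, 5/3, 7/3).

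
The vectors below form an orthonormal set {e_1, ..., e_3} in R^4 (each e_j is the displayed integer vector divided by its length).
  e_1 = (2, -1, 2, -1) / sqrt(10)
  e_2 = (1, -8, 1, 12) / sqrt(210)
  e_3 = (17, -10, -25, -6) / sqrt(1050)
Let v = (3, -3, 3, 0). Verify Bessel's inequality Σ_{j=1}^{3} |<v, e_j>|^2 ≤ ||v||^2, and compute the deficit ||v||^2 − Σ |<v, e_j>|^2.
Σ |<v, e_j>|^2 = 1341/50; ||v||^2 = 27; deficit = 9/50

Write each e_j = u_j / sqrt(<u_j, u_j>) where u_j is the displayed integer vector. Then <v, e_j> = <v, u_j> / sqrt(<u_j, u_j>), so |<v, e_j>|^2 = <v, u_j>^2 / <u_j, u_j>.
Coefficients: <v, e_1> = 15/sqrt(10), <v, e_2> = 30/sqrt(210), <v, e_3> = 6/sqrt(1050).
Square and sum: Σ |<v, e_j>|^2 = 1341/50.
Compute ||v||^2 = v·v = 27.
Deficit = 27 − 1341/50 = 9/50 ≥ 0, confirming Bessel's inequality. (The deficit equals ||v − Σ <v,e_j> e_j||^2, the squared distance from v to span{e_j}.)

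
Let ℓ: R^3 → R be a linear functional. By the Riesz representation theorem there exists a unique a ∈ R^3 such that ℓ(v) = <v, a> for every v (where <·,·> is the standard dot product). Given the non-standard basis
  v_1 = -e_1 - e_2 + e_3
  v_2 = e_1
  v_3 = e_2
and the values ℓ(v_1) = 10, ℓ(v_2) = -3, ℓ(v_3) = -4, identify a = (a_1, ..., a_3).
a = (-3, -4, 3)

Write a = (a_1, ..., a_3) in the standard basis. For each basis vector v_i, ℓ(v_i) = <v_i, a> is a linear equation in the a_j's. Collect the n equations into a matrix system V a = ℓ, where row i of V is v_i (expressed in the standard basis). Since V is invertible (lower-triangular with 1s on the diagonal, up to permutation), solve by back-substitution:
  V =
[[-1, -1, 1],
 [1, 0, 0],
 [0, 1, 0]]
  V a = (10, -3, -4)
Solving gives a = (-3, -4, 3).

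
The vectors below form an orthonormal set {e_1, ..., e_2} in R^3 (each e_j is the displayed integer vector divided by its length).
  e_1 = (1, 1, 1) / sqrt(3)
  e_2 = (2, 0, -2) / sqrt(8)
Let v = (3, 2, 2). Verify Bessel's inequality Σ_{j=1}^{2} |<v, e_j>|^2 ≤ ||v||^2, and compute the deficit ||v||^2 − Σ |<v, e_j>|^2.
Σ |<v, e_j>|^2 = 101/6; ||v||^2 = 17; deficit = 1/6

Write each e_j = u_j / sqrt(<u_j, u_j>) where u_j is the displayed integer vector. Then <v, e_j> = <v, u_j> / sqrt(<u_j, u_j>), so |<v, e_j>|^2 = <v, u_j>^2 / <u_j, u_j>.
Coefficients: <v, e_1> = 7/sqrt(3), <v, e_2> = 2/sqrt(8).
Square and sum: Σ |<v, e_j>|^2 = 101/6.
Compute ||v||^2 = v·v = 17.
Deficit = 17 − 101/6 = 1/6 ≥ 0, confirming Bessel's inequality. (The deficit equals ||v − Σ <v,e_j> e_j||^2, the squared distance from v to span{e_j}.)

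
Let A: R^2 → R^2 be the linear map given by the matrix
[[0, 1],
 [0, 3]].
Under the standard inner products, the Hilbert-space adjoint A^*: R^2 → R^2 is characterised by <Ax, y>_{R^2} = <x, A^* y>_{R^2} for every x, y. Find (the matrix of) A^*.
A^* = A^T =
[[0, 0],
 [1, 3]]

For real matrices with standard dot products, the defining identity <Ax, y> = <x, A^* y> gives (Ax)^T y = x^T (A^*) y, i.e. x^T A^T y = x^T (A^*) y. Since this holds for all x, y, we must have A^* = A^T. Therefore
A^* =
[[0, 0],
 [1, 3]].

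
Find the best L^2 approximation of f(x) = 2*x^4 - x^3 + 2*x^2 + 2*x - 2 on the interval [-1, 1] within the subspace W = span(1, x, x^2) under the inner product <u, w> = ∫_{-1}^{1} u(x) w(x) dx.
g(x) = 26*x^2/7 + 7*x/5 - 76/35

The best approximation g ∈ W is the orthogonal projection of f onto W. Writing g = a_0 + a_1 x + a_2 x^2, the coefficients solve the normal equations G · a = b where
  G_{ij} = <φ_i, φ_j> and b_i = <f, φ_i>, with φ_0 = 1, φ_1 = x, φ_2 = x^2.
G =
  [2, 0, 2/3]
  [0, 2/3, 0]
  [2/3, 0, 2/5],
b = (-28/15, 14/15, 4/105).
Solving gives a_0 = -76/35, a_1 = 7/5, a_2 = 26/7, so
  g(x) = 26*x^2/7 + 7*x/5 - 76/35.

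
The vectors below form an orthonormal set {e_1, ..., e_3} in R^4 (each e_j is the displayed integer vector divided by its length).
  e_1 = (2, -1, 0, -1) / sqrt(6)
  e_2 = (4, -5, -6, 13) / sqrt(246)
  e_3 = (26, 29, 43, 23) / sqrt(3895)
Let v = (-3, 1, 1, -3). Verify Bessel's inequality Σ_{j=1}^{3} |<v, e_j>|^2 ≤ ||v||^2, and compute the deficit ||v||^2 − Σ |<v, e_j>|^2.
Σ |<v, e_j>|^2 = 375/19; ||v||^2 = 20; deficit = 5/19

Write each e_j = u_j / sqrt(<u_j, u_j>) where u_j is the displayed integer vector. Then <v, e_j> = <v, u_j> / sqrt(<u_j, u_j>), so |<v, e_j>|^2 = <v, u_j>^2 / <u_j, u_j>.
Coefficients: <v, e_1> = -4/sqrt(6), <v, e_2> = -62/sqrt(246), <v, e_3> = -75/sqrt(3895).
Square and sum: Σ |<v, e_j>|^2 = 375/19.
Compute ||v||^2 = v·v = 20.
Deficit = 20 − 375/19 = 5/19 ≥ 0, confirming Bessel's inequality. (The deficit equals ||v − Σ <v,e_j> e_j||^2, the squared distance from v to span{e_j}.)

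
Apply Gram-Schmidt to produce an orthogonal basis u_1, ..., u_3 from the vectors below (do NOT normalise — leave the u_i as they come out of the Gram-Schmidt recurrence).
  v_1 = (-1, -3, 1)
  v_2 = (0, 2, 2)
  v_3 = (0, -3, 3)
Orthogonal basis:
  u_1 = (-1, -3, 1)
  u_2 = (-4/11, 10/11, 26/11)
  u_3 = (4/3, -1/3, 1/3)

Apply the Gram-Schmidt recurrence
  u_1 = v_1
  u_i = v_i − Σ_{j<i} ((v_i · u_j) / (u_j · u_j)) · u_j.

Step by step this gives:
  u_1 = (-1, -3, 1)
  u_2 = (-4/11, 10/11, 26/11)
  u_3 = (4/3, -1/3, 1/3)

Orthogonality check:
  u_2 · u_1 = 0 (should be 0)
  u_3 · u_1 = 0 (should be 0)
  u_3 · u_2 = 0 (should be 0)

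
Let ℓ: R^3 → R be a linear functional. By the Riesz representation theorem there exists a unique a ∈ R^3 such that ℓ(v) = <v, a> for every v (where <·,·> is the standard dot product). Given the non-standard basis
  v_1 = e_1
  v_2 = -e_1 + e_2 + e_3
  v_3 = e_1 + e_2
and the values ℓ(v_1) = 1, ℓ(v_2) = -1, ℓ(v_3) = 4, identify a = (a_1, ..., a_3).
a = (1, 3, -3)

Write a = (a_1, ..., a_3) in the standard basis. For each basis vector v_i, ℓ(v_i) = <v_i, a> is a linear equation in the a_j's. Collect the n equations into a matrix system V a = ℓ, where row i of V is v_i (expressed in the standard basis). Since V is invertible (lower-triangular with 1s on the diagonal, up to permutation), solve by back-substitution:
  V =
[[1, 0, 0],
 [-1, 1, 1],
 [1, 1, 0]]
  V a = (1, -1, 4)
Solving gives a = (1, 3, -3).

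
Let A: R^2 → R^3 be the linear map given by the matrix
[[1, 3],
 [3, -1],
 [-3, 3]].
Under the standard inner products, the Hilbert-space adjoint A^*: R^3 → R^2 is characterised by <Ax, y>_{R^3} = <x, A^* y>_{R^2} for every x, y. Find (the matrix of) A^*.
A^* = A^T =
[[1, 3, -3],
 [3, -1, 3]]

For real matrices with standard dot products, the defining identity <Ax, y> = <x, A^* y> gives (Ax)^T y = x^T (A^*) y, i.e. x^T A^T y = x^T (A^*) y. Since this holds for all x, y, we must have A^* = A^T. Therefore
A^* =
[[1, 3, -3],
 [3, -1, 3]].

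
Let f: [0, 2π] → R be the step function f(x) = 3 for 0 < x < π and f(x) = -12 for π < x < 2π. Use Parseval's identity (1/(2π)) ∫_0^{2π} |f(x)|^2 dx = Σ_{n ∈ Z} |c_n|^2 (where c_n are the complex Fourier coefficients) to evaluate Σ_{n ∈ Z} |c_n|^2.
Σ |c_n|^2 = 153/2

Parseval equates the L^2 energy of f (normalised by 1/(2π)) with the ℓ^2 sum of its Fourier coefficients: (1/(2π)) ∫_0^{2π} |f|^2 = Σ |c_n|^2.
Compute the left side: (1/(2π)) [∫_0^π 3^2 dx + ∫_π^{2π} (-12)^2 dx] = (1/(2π)) · (9π + 144π) = (9 + 144)/2 = 153/2.
So Σ_{n ∈ Z} |c_n|^2 = 153/2.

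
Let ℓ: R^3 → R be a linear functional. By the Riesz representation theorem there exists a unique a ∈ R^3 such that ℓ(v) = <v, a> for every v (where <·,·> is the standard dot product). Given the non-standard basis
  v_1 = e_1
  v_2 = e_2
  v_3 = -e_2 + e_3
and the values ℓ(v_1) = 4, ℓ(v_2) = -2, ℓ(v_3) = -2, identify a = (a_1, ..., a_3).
a = (4, -2, -4)

Write a = (a_1, ..., a_3) in the standard basis. For each basis vector v_i, ℓ(v_i) = <v_i, a> is a linear equation in the a_j's. Collect the n equations into a matrix system V a = ℓ, where row i of V is v_i (expressed in the standard basis). Since V is invertible (lower-triangular with 1s on the diagonal, up to permutation), solve by back-substitution:
  V =
[[1, 0, 0],
 [0, 1, 0],
 [0, -1, 1]]
  V a = (4, -2, -2)
Solving gives a = (4, -2, -4).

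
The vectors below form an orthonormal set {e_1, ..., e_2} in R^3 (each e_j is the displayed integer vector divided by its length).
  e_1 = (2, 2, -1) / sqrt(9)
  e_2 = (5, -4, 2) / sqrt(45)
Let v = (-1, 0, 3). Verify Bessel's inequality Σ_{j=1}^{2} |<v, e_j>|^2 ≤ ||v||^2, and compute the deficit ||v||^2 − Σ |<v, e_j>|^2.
Σ |<v, e_j>|^2 = 14/5; ||v||^2 = 10; deficit = 36/5

Write each e_j = u_j / sqrt(<u_j, u_j>) where u_j is the displayed integer vector. Then <v, e_j> = <v, u_j> / sqrt(<u_j, u_j>), so |<v, e_j>|^2 = <v, u_j>^2 / <u_j, u_j>.
Coefficients: <v, e_1> = -5/sqrt(9), <v, e_2> = 1/sqrt(45).
Square and sum: Σ |<v, e_j>|^2 = 14/5.
Compute ||v||^2 = v·v = 10.
Deficit = 10 − 14/5 = 36/5 ≥ 0, confirming Bessel's inequality. (The deficit equals ||v − Σ <v,e_j> e_j||^2, the squared distance from v to span{e_j}.)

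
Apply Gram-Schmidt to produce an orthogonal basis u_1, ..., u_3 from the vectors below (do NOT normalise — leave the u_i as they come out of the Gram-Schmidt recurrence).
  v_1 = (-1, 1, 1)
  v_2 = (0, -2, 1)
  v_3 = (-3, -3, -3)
Orthogonal basis:
  u_1 = (-1, 1, 1)
  u_2 = (-1/3, -5/3, 4/3)
  u_3 = (-27/7, -9/7, -18/7)

Apply the Gram-Schmidt recurrence
  u_1 = v_1
  u_i = v_i − Σ_{j<i} ((v_i · u_j) / (u_j · u_j)) · u_j.

Step by step this gives:
  u_1 = (-1, 1, 1)
  u_2 = (-1/3, -5/3, 4/3)
  u_3 = (-27/7, -9/7, -18/7)

Orthogonality check:
  u_2 · u_1 = 0 (should be 0)
  u_3 · u_1 = 0 (should be 0)
  u_3 · u_2 = 0 (should be 0)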